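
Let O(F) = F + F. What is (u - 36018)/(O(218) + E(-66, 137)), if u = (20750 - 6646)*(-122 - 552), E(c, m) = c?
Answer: -4771057/185 ≈ -25790.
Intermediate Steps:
O(F) = 2*F
u = -9506096 (u = 14104*(-674) = -9506096)
(u - 36018)/(O(218) + E(-66, 137)) = (-9506096 - 36018)/(2*218 - 66) = -9542114/(436 - 66) = -9542114/370 = -9542114*1/370 = -4771057/185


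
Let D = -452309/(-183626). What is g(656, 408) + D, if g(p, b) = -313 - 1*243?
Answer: -101643747/183626 ≈ -553.54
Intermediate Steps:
g(p, b) = -556 (g(p, b) = -313 - 243 = -556)
D = 452309/183626 (D = -452309*(-1/183626) = 452309/183626 ≈ 2.4632)
g(656, 408) + D = -556 + 452309/183626 = -101643747/183626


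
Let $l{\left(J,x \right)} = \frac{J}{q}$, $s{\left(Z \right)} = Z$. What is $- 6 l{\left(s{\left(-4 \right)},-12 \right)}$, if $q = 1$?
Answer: $24$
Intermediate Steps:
$l{\left(J,x \right)} = J$ ($l{\left(J,x \right)} = \frac{J}{1} = J 1 = J$)
$- 6 l{\left(s{\left(-4 \right)},-12 \right)} = \left(-6\right) \left(-4\right) = 24$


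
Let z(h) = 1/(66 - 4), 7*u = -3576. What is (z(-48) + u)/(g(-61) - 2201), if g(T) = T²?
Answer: -44341/131936 ≈ -0.33608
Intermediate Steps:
u = -3576/7 (u = (⅐)*(-3576) = -3576/7 ≈ -510.86)
z(h) = 1/62
(z(-48) + u)/(g(-61) - 2201) = (1/62 - 3576/7)/((-61)² - 2201) = -221705/(434*(3721 - 2201)) = -221705/434/1520 = -221705/434*1/1520 = -44341/131936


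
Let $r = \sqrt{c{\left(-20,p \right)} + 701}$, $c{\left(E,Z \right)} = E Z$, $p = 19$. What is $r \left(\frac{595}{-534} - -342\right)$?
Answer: $\frac{182033 \sqrt{321}}{534} \approx 6107.5$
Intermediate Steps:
$r = \sqrt{321}$ ($r = \sqrt{\left(-20\right) 19 + 701} = \sqrt{-380 + 701} = \sqrt{321} \approx 17.916$)
$r \left(\frac{595}{-534} - -342\right) = \sqrt{321} \left(\frac{595}{-534} - -342\right) = \sqrt{321} \left(595 \left(- \frac{1}{534}\right) + 342\right) = \sqrt{321} \left(- \frac{595}{534} + 342\right) = \sqrt{321} \cdot \frac{182033}{534} = \frac{182033 \sqrt{321}}{534}$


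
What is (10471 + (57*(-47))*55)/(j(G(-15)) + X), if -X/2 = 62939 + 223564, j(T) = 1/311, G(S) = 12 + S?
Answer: 42567814/178204865 ≈ 0.23887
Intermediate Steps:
j(T) = 1/311
X = -573006 (X = -2*(62939 + 223564) = -2*286503 = -573006)
(10471 + (57*(-47))*55)/(j(G(-15)) + X) = (10471 + (57*(-47))*55)/(1/311 - 573006) = (10471 - 2679*55)/(-178204865/311) = (10471 - 147345)*(-311/178204865) = -136874*(-311/178204865) = 42567814/178204865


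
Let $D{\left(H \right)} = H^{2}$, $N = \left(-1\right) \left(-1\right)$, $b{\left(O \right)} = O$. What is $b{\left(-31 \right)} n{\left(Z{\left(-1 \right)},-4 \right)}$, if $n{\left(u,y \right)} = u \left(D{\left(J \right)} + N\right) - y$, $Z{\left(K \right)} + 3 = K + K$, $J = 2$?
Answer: $651$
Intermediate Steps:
$N = 1$
$Z{\left(K \right)} = -3 + 2 K$ ($Z{\left(K \right)} = -3 + \left(K + K\right) = -3 + 2 K$)
$n{\left(u,y \right)} = - y + 5 u$ ($n{\left(u,y \right)} = u \left(2^{2} + 1\right) - y = u \left(4 + 1\right) - y = u 5 - y = 5 u - y = - y + 5 u$)
$b{\left(-31 \right)} n{\left(Z{\left(-1 \right)},-4 \right)} = - 31 \left(\left(-1\right) \left(-4\right) + 5 \left(-3 + 2 \left(-1\right)\right)\right) = - 31 \left(4 + 5 \left(-3 - 2\right)\right) = - 31 \left(4 + 5 \left(-5\right)\right) = - 31 \left(4 - 25\right) = \left(-31\right) \left(-21\right) = 651$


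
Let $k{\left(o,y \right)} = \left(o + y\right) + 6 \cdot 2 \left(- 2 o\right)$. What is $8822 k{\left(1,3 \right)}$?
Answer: $-176440$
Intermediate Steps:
$k{\left(o,y \right)} = y - 23 o$ ($k{\left(o,y \right)} = \left(o + y\right) + 12 \left(- 2 o\right) = \left(o + y\right) - 24 o = y - 23 o$)
$8822 k{\left(1,3 \right)} = 8822 \left(3 - 23\right) = 8822 \left(-20\right) = -176440$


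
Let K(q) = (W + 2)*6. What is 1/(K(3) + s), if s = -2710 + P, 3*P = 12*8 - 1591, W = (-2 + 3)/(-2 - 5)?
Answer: -21/67141 ≈ -0.00031277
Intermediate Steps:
W = -⅐ (W = 1/(-7) = 1*(-⅐) = -⅐ ≈ -0.14286)
P = -1495/3 (P = (12*8 - 1591)/3 = (96 - 1591)/3 = (⅓)*(-1495) = -1495/3 ≈ -498.33)
K(q) = 78/7 (K(q) = (-⅐ + 2)*6 = (13/7)*6 = 78/7)
s = -9625/3 (s = -2710 - 1495/3 = -9625/3 ≈ -3208.3)
1/(K(3) + s) = 1/(78/7 - 9625/3) = 1/(-67141/21) = -21/67141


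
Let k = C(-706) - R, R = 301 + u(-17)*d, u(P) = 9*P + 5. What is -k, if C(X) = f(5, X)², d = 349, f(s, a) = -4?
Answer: -51367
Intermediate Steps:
u(P) = 5 + 9*P
C(X) = 16 (C(X) = (-4)² = 16)
R = -51351 (R = 301 + (5 + 9*(-17))*349 = 301 + (5 - 153)*349 = 301 - 148*349 = 301 - 51652 = -51351)
k = 51367 (k = 16 - 1*(-51351) = 16 + 51351 = 51367)
-k = -1*51367 = -51367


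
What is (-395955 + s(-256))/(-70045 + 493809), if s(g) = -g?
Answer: -395699/423764 ≈ -0.93377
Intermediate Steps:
(-395955 + s(-256))/(-70045 + 493809) = (-395955 - 1*(-256))/(-70045 + 493809) = (-395955 + 256)/423764 = -395699*1/423764 = -395699/423764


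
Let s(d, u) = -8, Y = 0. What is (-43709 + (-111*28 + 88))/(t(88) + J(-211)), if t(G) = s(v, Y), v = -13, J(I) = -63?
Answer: 46729/71 ≈ 658.16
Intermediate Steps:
t(G) = -8
(-43709 + (-111*28 + 88))/(t(88) + J(-211)) = (-43709 + (-111*28 + 88))/(-8 - 63) = (-43709 + (-3108 + 88))/(-71) = (-43709 - 3020)*(-1/71) = -46729*(-1/71) = 46729/71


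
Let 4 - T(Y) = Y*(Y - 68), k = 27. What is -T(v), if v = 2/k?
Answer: -6584/729 ≈ -9.0316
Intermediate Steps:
v = 2/27 ≈ 0.074074
T(Y) = 4 - Y*(-68 + Y) (T(Y) = 4 - Y*(Y - 68) = 4 - Y*(-68 + Y))
-T(v) = -(4 - (2/27)**2 + 68*(2/27)) = -(4 - 1*4/729 + 136/27) = -(4 - 4/729 + 136/27) = -1*6584/729 = -6584/729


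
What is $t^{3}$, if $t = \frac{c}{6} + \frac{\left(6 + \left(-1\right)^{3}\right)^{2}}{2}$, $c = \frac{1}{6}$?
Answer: $\frac{91733851}{46656} \approx 1966.2$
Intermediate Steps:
$c = \frac{1}{6} \approx 0.16667$
$t = \frac{451}{36}$ ($t = \frac{1}{6 \cdot 6} + \frac{\left(6 + \left(-1\right)^{3}\right)^{2}}{2} = \frac{1}{6} \cdot \frac{1}{6} + \left(6 - 1\right)^{2} \cdot \frac{1}{2} = \frac{1}{36} + 5^{2} \cdot \frac{1}{2} = \frac{1}{36} + 25 \cdot \frac{1}{2} = \frac{1}{36} + \frac{25}{2} = \frac{451}{36} \approx 12.528$)
$t^{3} = \left(\frac{451}{36}\right)^{3} = \frac{91733851}{46656}$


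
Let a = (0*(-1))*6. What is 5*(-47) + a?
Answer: -235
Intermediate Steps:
a = 0 (a = 0*6 = 0)
5*(-47) + a = 5*(-47) + 0 = -235 + 0 = -235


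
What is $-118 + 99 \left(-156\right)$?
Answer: $-15562$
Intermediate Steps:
$-118 + 99 \left(-156\right) = -118 - 15444 = -15562$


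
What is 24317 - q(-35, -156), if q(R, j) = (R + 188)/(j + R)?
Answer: 4644700/191 ≈ 24318.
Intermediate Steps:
q(R, j) = (188 + R)/(R + j)
24317 - q(-35, -156) = 24317 - (188 - 35)/(-35 - 156) = 24317 - 153/(-191) = 24317 - (-1)*153/191 = 24317 - 1*(-153/191) = 24317 + 153/191 = 4644700/191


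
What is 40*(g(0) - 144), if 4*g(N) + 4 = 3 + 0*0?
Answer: -5770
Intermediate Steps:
g(N) = -¼ (g(N) = -1 + (3 + 0*0)/4 = -1 + (3 + 0)/4 = -1 + (¼)*3 = -1 + ¾ = -¼)
40*(g(0) - 144) = 40*(-¼ - 144) = 40*(-577/4) = -5770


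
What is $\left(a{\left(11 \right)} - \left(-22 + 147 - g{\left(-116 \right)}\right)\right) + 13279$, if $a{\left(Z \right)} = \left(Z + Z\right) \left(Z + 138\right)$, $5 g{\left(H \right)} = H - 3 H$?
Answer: $\frac{82392}{5} \approx 16478.0$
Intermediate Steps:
$g{\left(H \right)} = - \frac{2 H}{5}$ ($g{\left(H \right)} = \frac{H - 3 H}{5} = \frac{\left(-2\right) H}{5} = - \frac{2 H}{5}$)
$a{\left(Z \right)} = 2 Z \left(138 + Z\right)$
$\left(a{\left(11 \right)} - \left(-22 + 147 - g{\left(-116 \right)}\right)\right) + 13279 = \left(2 \cdot 11 \left(138 + 11\right) - \left(- \frac{342}{5} + 147\right)\right) + 13279 = \left(2 \cdot 11 \cdot 149 + \left(\frac{232}{5} - \left(147 - 22\right)\right)\right) + 13279 = \left(3278 + \left(\frac{232}{5} - 125\right)\right) + 13279 = \left(3278 - \frac{393}{5}\right) + 13279 = \frac{15997}{5} + 13279 = \frac{82392}{5}$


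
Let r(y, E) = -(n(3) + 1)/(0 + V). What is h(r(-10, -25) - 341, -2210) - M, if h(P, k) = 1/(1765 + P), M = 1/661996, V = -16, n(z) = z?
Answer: 2642287/3771391212 ≈ 0.00070061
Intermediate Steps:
r(y, E) = ¼ (r(y, E) = -(3 + 1)/(0 - 16) = -4/(-16) = -4*(-1)/16 = -1*(-¼) = ¼)
M = 1/661996 ≈ 1.5106e-6
h(r(-10, -25) - 341, -2210) - M = 1/(1765 + (¼ - 341)) - 1*1/661996 = 1/(1765 - 1363/4) - 1/661996 = 1/(5697/4) - 1/661996 = 4/5697 - 1/661996 = 2642287/3771391212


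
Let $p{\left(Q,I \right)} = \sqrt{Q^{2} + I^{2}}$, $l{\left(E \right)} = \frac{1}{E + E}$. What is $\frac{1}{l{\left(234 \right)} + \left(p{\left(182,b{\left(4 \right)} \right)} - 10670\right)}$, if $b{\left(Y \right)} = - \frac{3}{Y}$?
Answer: $- \frac{584246403}{6232094103076} - \frac{13689 \sqrt{529993}}{6232094103076} \approx -9.5347 \cdot 10^{-5}$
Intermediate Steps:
$l{\left(E \right)} = \frac{1}{2 E}$
$p{\left(Q,I \right)} = \sqrt{I^{2} + Q^{2}}$
$\frac{1}{l{\left(234 \right)} + \left(p{\left(182,b{\left(4 \right)} \right)} - 10670\right)} = \frac{1}{\frac{1}{2 \cdot 234} - \left(10670 - \sqrt{\left(- \frac{3}{4}\right)^{2} + 182^{2}}\right)} = \frac{1}{\frac{1}{2} \cdot \frac{1}{234} - \left(10670 - \sqrt{\left(\left(-3\right) \frac{1}{4}\right)^{2} + 33124}\right)} = \frac{1}{\frac{1}{468} - \left(10670 - \sqrt{\left(- \frac{3}{4}\right)^{2} + 33124}\right)} = \frac{1}{\frac{1}{468} - \left(10670 - \sqrt{\frac{9}{16} + 33124}\right)} = \frac{1}{\frac{1}{468} - \left(10670 - \sqrt{\frac{529993}{16}}\right)} = \frac{1}{\frac{1}{468} - \left(10670 - \frac{\sqrt{529993}}{4}\right)} = \frac{1}{- \frac{4993559}{468} + \frac{\sqrt{529993}}{4}}$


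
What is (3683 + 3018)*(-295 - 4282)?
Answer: -30670477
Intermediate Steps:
(3683 + 3018)*(-295 - 4282) = 6701*(-4577) = -30670477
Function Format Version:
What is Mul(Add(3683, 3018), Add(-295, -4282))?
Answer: -30670477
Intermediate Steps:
Mul(Add(3683, 3018), Add(-295, -4282)) = Mul(6701, -4577) = -30670477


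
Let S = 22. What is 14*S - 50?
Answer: 258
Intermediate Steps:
14*S - 50 = 14*22 - 50 = 308 - 50 = 258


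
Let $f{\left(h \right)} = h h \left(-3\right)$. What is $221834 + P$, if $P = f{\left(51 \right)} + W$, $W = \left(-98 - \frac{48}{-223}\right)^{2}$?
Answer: $\frac{11119049235}{49729} \approx 2.2359 \cdot 10^{5}$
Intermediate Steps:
$f{\left(h \right)} = - 3 h^{2}$ ($f{\left(h \right)} = h^{2} \left(-3\right) = - 3 h^{2}$)
$W = \frac{475501636}{49729}$ ($W = \left(-98 - - \frac{48}{223}\right)^{2} = \left(-98 + \frac{48}{223}\right)^{2} = \left(- \frac{21806}{223}\right)^{2} = \frac{475501636}{49729} \approx 9561.9$)
$P = \frac{87466249}{49729}$ ($P = - 3 \cdot 51^{2} + \frac{475501636}{49729} = \left(-3\right) 2601 + \frac{475501636}{49729} = -7803 + \frac{475501636}{49729} = \frac{87466249}{49729} \approx 1758.9$)
$221834 + P = 221834 + \frac{87466249}{49729} = \frac{11119049235}{49729}$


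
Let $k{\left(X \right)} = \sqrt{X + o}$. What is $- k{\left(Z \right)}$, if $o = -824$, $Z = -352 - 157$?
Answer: $- i \sqrt{1333} \approx - 36.51 i$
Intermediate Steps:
$Z = -509$
$k{\left(X \right)} = \sqrt{-824 + X}$ ($k{\left(X \right)} = \sqrt{X - 824} = \sqrt{-824 + X}$)
$- k{\left(Z \right)} = - \sqrt{-824 - 509} = - \sqrt{-1333} = - i \sqrt{1333}$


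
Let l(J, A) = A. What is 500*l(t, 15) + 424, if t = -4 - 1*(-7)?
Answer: 7924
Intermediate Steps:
t = 3 (t = -4 + 7 = 3)
500*l(t, 15) + 424 = 500*15 + 424 = 7500 + 424 = 7924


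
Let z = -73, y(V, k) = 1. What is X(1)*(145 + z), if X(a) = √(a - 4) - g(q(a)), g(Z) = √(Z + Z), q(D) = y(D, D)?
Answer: -72*√2 + 72*I*√3 ≈ -101.82 + 124.71*I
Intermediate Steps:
q(D) = 1
g(Z) = √2*√Z (g(Z) = √(2*Z) = √2*√Z)
X(a) = √(-4 + a) - √2 (X(a) = √(a - 4) - √2*√1 = √(-4 + a) - √2)
X(1)*(145 + z) = (√(-4 + 1) - √2)*(145 - 73) = (√(-3) - √2)*72 = (I*√3 - √2)*72 = (-√2 + I*√3)*72 = -72*√2 + 72*I*√3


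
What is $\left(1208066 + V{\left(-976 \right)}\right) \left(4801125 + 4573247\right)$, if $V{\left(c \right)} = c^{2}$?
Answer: $20254661866824$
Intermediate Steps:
$\left(1208066 + V{\left(-976 \right)}\right) \left(4801125 + 4573247\right) = \left(1208066 + \left(-976\right)^{2}\right) \left(4801125 + 4573247\right) = \left(1208066 + 952576\right) 9374372 = 2160642 \cdot 9374372 = 20254661866824$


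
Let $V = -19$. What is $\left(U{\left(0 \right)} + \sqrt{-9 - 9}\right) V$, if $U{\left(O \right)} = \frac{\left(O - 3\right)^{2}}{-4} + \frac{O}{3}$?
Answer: $\frac{171}{4} - 57 i \sqrt{2} \approx 42.75 - 80.61 i$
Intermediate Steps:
$U{\left(O \right)} = - \frac{\left(-3 + O\right)^{2}}{4} + \frac{O}{3}$ ($U{\left(O \right)} = \left(-3 + O\right)^{2} \left(- \frac{1}{4}\right) + O \frac{1}{3} = - \frac{\left(-3 + O\right)^{2}}{4} + \frac{O}{3}$)
$\left(U{\left(0 \right)} + \sqrt{-9 - 9}\right) V = \left(\left(- \frac{\left(-3 + 0\right)^{2}}{4} + \frac{1}{3} \cdot 0\right) + \sqrt{-9 - 9}\right) \left(-19\right) = \left(\left(- \frac{\left(-3\right)^{2}}{4} + 0\right) + \sqrt{-18}\right) \left(-19\right) = \left(\left(\left(- \frac{1}{4}\right) 9 + 0\right) + 3 i \sqrt{2}\right) \left(-19\right) = \left(\left(- \frac{9}{4} + 0\right) + 3 i \sqrt{2}\right) \left(-19\right) = \left(- \frac{9}{4} + 3 i \sqrt{2}\right) \left(-19\right) = \frac{171}{4} - 57 i \sqrt{2}$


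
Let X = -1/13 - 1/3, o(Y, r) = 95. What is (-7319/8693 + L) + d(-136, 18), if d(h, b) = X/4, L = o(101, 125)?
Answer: 31887352/339027 ≈ 94.056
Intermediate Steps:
L = 95
X = -16/39 (X = -1*1/13 - 1*⅓ = -1/13 - ⅓ = -16/39 ≈ -0.41026)
d(h, b) = -4/39 (d(h, b) = -16/39/4 = (¼)*(-16/39) = -4/39)
(-7319/8693 + L) + d(-136, 18) = (-7319/8693 + 95) - 4/39 = 818516/8693 - 4/39 = 31887352/339027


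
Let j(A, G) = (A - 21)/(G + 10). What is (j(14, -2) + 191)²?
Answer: 2313441/64 ≈ 36148.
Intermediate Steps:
j(A, G) = (-21 + A)/(10 + G)
(j(14, -2) + 191)² = ((-21 + 14)/(10 - 2) + 191)² = (-7/8 + 191)² = (1521/8)² = 2313441/64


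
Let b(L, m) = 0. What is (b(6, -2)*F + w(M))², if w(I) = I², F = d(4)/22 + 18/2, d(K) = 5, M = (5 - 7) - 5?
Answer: 2401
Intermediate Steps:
M = -7 (M = -2 - 5 = -7)
F = 203/22 (F = 5/22 + 18/2 = 5*(1/22) + 18*(½) = 5/22 + 9 = 203/22 ≈ 9.2273)
(b(6, -2)*F + w(M))² = (0*(203/22) + (-7)²)² = (0 + 49)² = 49² = 2401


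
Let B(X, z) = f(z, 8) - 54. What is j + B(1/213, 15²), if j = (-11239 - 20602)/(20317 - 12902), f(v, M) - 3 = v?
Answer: 1258369/7415 ≈ 169.71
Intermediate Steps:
f(v, M) = 3 + v
B(X, z) = -51 + z (B(X, z) = (3 + z) - 54 = -51 + z)
j = -31841/7415 ≈ -4.2941
j + B(1/213, 15²) = -31841/7415 + (-51 + 15²) = -31841/7415 + (-51 + 225) = -31841/7415 + 174 = 1258369/7415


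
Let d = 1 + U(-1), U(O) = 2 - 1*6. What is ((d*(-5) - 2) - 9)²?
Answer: 16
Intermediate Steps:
U(O) = -4 (U(O) = 2 - 6 = -4)
d = -3 (d = 1 - 4 = -3)
((d*(-5) - 2) - 9)² = ((-3*(-5) - 2) - 9)² = ((15 - 2) - 9)² = (13 - 9)² = 4² = 16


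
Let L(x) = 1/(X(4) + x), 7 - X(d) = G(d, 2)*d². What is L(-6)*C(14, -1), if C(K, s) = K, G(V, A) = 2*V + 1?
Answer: -14/143 ≈ -0.097902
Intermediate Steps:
G(V, A) = 1 + 2*V
X(d) = 7 - d²*(1 + 2*d) (X(d) = 7 - (1 + 2*d)*d² = 7 - d²*(1 + 2*d))
L(x) = 1/(-137 + x) (L(x) = 1/((7 - 1*4² - 2*4³) + x) = 1/((7 - 1*16 - 2*64) + x) = 1/((7 - 16 - 128) + x) = 1/(-137 + x))
L(-6)*C(14, -1) = 14/(-137 - 6) = 14/(-143) = -1/143*14 = -14/143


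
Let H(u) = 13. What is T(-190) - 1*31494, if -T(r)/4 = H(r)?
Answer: -31546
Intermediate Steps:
T(r) = -52 (T(r) = -4*13 = -52)
T(-190) - 1*31494 = -52 - 1*31494 = -52 - 31494 = -31546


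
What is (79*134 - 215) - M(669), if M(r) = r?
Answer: 9702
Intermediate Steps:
(79*134 - 215) - M(669) = (79*134 - 215) - 1*669 = (10586 - 215) - 669 = 10371 - 669 = 9702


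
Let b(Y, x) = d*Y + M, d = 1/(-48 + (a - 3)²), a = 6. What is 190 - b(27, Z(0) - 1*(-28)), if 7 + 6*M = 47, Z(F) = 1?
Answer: 7177/39 ≈ 184.03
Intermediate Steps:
d = -1/39 (d = 1/(-48 + (6 - 3)²) = 1/(-48 + 3²) = 1/(-48 + 9) = 1/(-39) = -1/39 ≈ -0.025641)
M = 20/3 (M = -7/6 + (⅙)*47 = -7/6 + 47/6 = 20/3 ≈ 6.6667)
b(Y, x) = 20/3 - Y/39 (b(Y, x) = -Y/39 + 20/3 = 20/3 - Y/39)
190 - b(27, Z(0) - 1*(-28)) = 190 - (20/3 - 1/39*27) = 190 - (20/3 - 9/13) = 190 - 1*233/39 = 190 - 233/39 = 7177/39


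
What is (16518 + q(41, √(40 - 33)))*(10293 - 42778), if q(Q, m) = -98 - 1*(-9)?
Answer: -533696065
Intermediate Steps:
q(Q, m) = -89 (q(Q, m) = -98 + 9 = -89)
(16518 + q(41, √(40 - 33)))*(10293 - 42778) = (16518 - 89)*(10293 - 42778) = 16429*(-32485) = -533696065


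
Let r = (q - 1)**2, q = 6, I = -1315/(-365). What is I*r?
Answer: 6575/73 ≈ 90.068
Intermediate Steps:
I = 263/73 (I = -1315*(-1/365) = 263/73 ≈ 3.6027)
r = 25 (r = (6 - 1)**2 = 5**2 = 25)
I*r = (263/73)*25 = 6575/73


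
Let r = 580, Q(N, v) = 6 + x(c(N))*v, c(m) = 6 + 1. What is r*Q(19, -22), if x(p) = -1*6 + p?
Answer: -9280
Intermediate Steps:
c(m) = 7
x(p) = -6 + p
Q(N, v) = 6 + v (Q(N, v) = 6 + (-6 + 7)*v = 6 + 1*v = 6 + v)
r*Q(19, -22) = 580*(6 - 22) = 580*(-16) = -9280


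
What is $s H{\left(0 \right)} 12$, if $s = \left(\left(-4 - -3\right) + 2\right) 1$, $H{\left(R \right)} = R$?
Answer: $0$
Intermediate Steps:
$s = 1$ ($s = \left(\left(-4 + 3\right) + 2\right) 1 = \left(-1 + 2\right) 1 = 1 \cdot 1 = 1$)
$s H{\left(0 \right)} 12 = 1 \cdot 0 \cdot 12 = 0 \cdot 12 = 0$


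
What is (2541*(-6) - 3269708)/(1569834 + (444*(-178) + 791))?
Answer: -3284954/1491593 ≈ -2.2023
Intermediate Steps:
(2541*(-6) - 3269708)/(1569834 + (444*(-178) + 791)) = (-15246 - 3269708)/(1569834 + (-79032 + 791)) = -3284954/(1569834 - 78241) = -3284954/1491593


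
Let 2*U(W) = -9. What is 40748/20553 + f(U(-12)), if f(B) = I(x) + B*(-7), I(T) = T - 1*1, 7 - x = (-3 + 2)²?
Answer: 1581865/41106 ≈ 38.483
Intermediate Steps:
U(W) = -9/2 (U(W) = (½)*(-9) = -9/2)
x = 6 (x = 7 - (-3 + 2)² = 7 - 1*(-1)² = 7 - 1*1 = 7 - 1 = 6)
I(T) = -1 + T (I(T) = T - 1 = -1 + T)
f(B) = 5 - 7*B (f(B) = (-1 + 6) + B*(-7) = 5 - 7*B)
40748/20553 + f(U(-12)) = 40748/20553 + (5 - 7*(-9/2)) = 40748*(1/20553) + (5 + 63/2) = 40748/20553 + 73/2 = 1581865/41106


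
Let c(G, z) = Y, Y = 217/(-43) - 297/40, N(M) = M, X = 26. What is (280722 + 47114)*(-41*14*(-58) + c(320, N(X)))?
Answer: 4691397825651/430 ≈ 1.0910e+10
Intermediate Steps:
Y = -21451/1720 (Y = 217*(-1/43) - 297*1/40 = -217/43 - 297/40 = -21451/1720 ≈ -12.472)
c(G, z) = -21451/1720
(280722 + 47114)*(-41*14*(-58) + c(320, N(X))) = (280722 + 47114)*(-41*14*(-58) - 21451/1720) = 327836*(-574*(-58) - 21451/1720) = 327836*(33292 - 21451/1720) = 327836*(57240789/1720) = 4691397825651/430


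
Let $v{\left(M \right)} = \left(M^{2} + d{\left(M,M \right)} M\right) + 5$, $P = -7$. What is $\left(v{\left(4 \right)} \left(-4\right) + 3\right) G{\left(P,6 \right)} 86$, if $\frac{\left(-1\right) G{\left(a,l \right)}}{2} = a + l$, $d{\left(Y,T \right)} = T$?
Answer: $-24940$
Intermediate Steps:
$G{\left(a,l \right)} = - 2 a - 2 l$ ($G{\left(a,l \right)} = - 2 \left(a + l\right) = - 2 a - 2 l$)
$v{\left(M \right)} = 5 + 2 M^{2}$ ($v{\left(M \right)} = \left(M^{2} + M M\right) + 5 = \left(M^{2} + M^{2}\right) + 5 = 2 M^{2} + 5 = 5 + 2 M^{2}$)
$\left(v{\left(4 \right)} \left(-4\right) + 3\right) G{\left(P,6 \right)} 86 = \left(\left(5 + 2 \cdot 4^{2}\right) \left(-4\right) + 3\right) \left(\left(-2\right) \left(-7\right) - 12\right) 86 = \left(\left(5 + 2 \cdot 16\right) \left(-4\right) + 3\right) \left(14 - 12\right) 86 = \left(\left(5 + 32\right) \left(-4\right) + 3\right) 2 \cdot 86 = \left(37 \left(-4\right) + 3\right) 2 \cdot 86 = \left(-148 + 3\right) 2 \cdot 86 = \left(-145\right) 2 \cdot 86 = \left(-290\right) 86 = -24940$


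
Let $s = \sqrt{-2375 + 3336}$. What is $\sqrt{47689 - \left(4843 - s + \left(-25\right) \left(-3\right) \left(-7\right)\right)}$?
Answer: $\sqrt{43402} \approx 208.33$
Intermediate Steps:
$s = 31$ ($s = \sqrt{961} = 31$)
$\sqrt{47689 - \left(4843 - s + \left(-25\right) \left(-3\right) \left(-7\right)\right)} = \sqrt{47689 + \left(\left(\left(31 - 7826\right) + 2983\right) - \left(-25\right) \left(-3\right) \left(-7\right)\right)} = \sqrt{47689 + \left(\left(-7795 + 2983\right) - 75 \left(-7\right)\right)} = \sqrt{47689 - 4287} = \sqrt{43402}$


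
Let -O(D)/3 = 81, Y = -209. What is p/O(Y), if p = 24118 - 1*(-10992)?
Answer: -35110/243 ≈ -144.49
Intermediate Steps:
p = 35110 (p = 24118 + 10992 = 35110)
O(D) = -243 (O(D) = -3*81 = -243)
p/O(Y) = 35110/(-243) = 35110*(-1/243) = -35110/243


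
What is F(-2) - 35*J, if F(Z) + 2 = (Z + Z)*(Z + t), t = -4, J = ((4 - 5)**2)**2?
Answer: -13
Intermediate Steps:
J = 1 (J = ((-1)**2)**2 = 1**2 = 1)
F(Z) = -2 + 2*Z*(-4 + Z) (F(Z) = -2 + (Z + Z)*(Z - 4) = -2 + (2*Z)*(-4 + Z) = -2 + 2*Z*(-4 + Z))
F(-2) - 35*J = (-2 - 8*(-2) + 2*(-2)**2) - 35*1 = (-2 + 16 + 2*4) - 35 = (-2 + 16 + 8) - 35 = 22 - 35 = -13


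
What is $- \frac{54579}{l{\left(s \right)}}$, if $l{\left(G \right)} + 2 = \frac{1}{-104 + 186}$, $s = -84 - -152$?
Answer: $\frac{4475478}{163} \approx 27457.0$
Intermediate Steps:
$s = 68$ ($s = -84 + 152 = 68$)
$l{\left(G \right)} = - \frac{163}{82}$ ($l{\left(G \right)} = -2 + \frac{1}{-104 + 186} = -2 + \frac{1}{82} = - \frac{163}{82}$)
$- \frac{54579}{l{\left(s \right)}} = - \frac{54579}{- \frac{163}{82}} = \left(-54579\right) \left(- \frac{82}{163}\right) = \frac{4475478}{163}$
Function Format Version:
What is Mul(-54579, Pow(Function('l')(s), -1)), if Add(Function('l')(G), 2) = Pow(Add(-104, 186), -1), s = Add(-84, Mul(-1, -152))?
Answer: Rational(4475478, 163) ≈ 27457.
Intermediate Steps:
s = 68 (s = Add(-84, 152) = 68)
Function('l')(G) = Rational(-163, 82) (Function('l')(G) = Add(-2, Pow(Add(-104, 186), -1)) = Add(-2, Pow(82, -1)) = Add(-2, Rational(1, 82)) = Rational(-163, 82))
Mul(-54579, Pow(Function('l')(s), -1)) = Mul(-54579, Pow(Rational(-163, 82), -1)) = Mul(-54579, Rational(-82, 163)) = Rational(4475478, 163)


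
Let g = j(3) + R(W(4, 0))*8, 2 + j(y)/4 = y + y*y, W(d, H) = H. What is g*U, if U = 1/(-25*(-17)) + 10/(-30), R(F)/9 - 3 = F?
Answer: -108032/1275 ≈ -84.731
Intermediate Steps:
R(F) = 27 + 9*F
j(y) = -8 + 4*y + 4*y**2 (j(y) = -8 + 4*(y + y*y) = -8 + 4*(y + y**2) = -8 + (4*y + 4*y**2) = -8 + 4*y + 4*y**2)
g = 256 (g = (-8 + 4*3 + 4*3**2) + (27 + 9*0)*8 = (-8 + 12 + 4*9) + (27 + 0)*8 = (-8 + 12 + 36) + 27*8 = 40 + 216 = 256)
U = -422/1275 (U = -1/25*(-1/17) + 10*(-1/30) = 1/425 - 1/3 = -422/1275 ≈ -0.33098)
g*U = 256*(-422/1275) = -108032/1275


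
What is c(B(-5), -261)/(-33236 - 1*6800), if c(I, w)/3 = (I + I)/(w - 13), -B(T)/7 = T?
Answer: 105/5484932 ≈ 1.9143e-5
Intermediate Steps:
B(T) = -7*T
c(I, w) = 6*I/(-13 + w) (c(I, w) = 3*((I + I)/(w - 13)) = 3*((2*I)/(-13 + w)) = 3*(2*I/(-13 + w)) = 6*I/(-13 + w))
c(B(-5), -261)/(-33236 - 1*6800) = (6*(-7*(-5))/(-13 - 261))/(-33236 - 1*6800) = (6*35/(-274))/(-33236 - 6800) = (6*35*(-1/274))/(-40036) = -105/137*(-1/40036) = 105/5484932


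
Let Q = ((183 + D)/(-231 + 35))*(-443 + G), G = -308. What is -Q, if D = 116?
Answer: -224549/196 ≈ -1145.7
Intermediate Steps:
Q = 224549/196 (Q = ((183 + 116)/(-231 + 35))*(-443 - 308) = (299/(-196))*(-751) = (299*(-1/196))*(-751) = -299/196*(-751) = 224549/196 ≈ 1145.7)
-Q = -1*224549/196 = -224549/196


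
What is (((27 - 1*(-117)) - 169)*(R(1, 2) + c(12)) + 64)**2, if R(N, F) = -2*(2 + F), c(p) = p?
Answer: 1296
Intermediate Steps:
R(N, F) = -4 - 2*F
(((27 - 1*(-117)) - 169)*(R(1, 2) + c(12)) + 64)**2 = (((27 - 1*(-117)) - 169)*((-4 - 2*2) + 12) + 64)**2 = (((27 + 117) - 169)*((-4 - 4) + 12) + 64)**2 = ((144 - 169)*(-8 + 12) + 64)**2 = (-25*4 + 64)**2 = (-100 + 64)**2 = (-36)**2 = 1296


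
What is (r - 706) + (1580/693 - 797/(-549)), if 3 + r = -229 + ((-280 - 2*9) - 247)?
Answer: -20844370/14091 ≈ -1479.3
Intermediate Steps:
r = -777 (r = -3 + (-229 + ((-280 - 2*9) - 247)) = -3 + (-229 + ((-280 - 18) - 247)) = -3 + (-229 + (-298 - 247)) = -3 + (-229 - 545) = -3 - 774 = -777)
(r - 706) + (1580/693 - 797/(-549)) = (-777 - 706) + (1580/693 - 797/(-549)) = -1483 + (1580*(1/693) - 797*(-1/549)) = -1483 + (1580/693 + 797/549) = -1483 + 52583/14091 = -20844370/14091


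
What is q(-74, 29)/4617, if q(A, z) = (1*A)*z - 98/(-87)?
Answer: -186604/401679 ≈ -0.46456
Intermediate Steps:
q(A, z) = 98/87 + A*z (q(A, z) = A*z - 98*(-1/87) = A*z + 98/87 = 98/87 + A*z)
q(-74, 29)/4617 = (98/87 - 74*29)/4617 = (98/87 - 2146)*(1/4617) = -186604/87*1/4617 = -186604/401679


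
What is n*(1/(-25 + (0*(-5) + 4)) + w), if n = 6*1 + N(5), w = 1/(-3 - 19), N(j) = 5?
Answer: -43/42 ≈ -1.0238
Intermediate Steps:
w = -1/22 (w = 1/(-22) = -1/22 ≈ -0.045455)
n = 11 (n = 6*1 + 5 = 6 + 5 = 11)
n*(1/(-25 + (0*(-5) + 4)) + w) = 11*(1/(-25 + (0*(-5) + 4)) - 1/22) = 11*(1/(-25 + (0 + 4)) - 1/22) = 11*(1/(-25 + 4) - 1/22) = 11*(1/(-21) - 1/22) = 11*(-1/21 - 1/22) = 11*(-43/462) = -43/42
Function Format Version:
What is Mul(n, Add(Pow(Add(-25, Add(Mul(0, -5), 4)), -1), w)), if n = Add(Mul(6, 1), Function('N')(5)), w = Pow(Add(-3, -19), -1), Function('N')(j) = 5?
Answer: Rational(-43, 42) ≈ -1.0238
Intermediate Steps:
w = Rational(-1, 22) (w = Pow(-22, -1) = Rational(-1, 22) ≈ -0.045455)
n = 11 (n = Add(Mul(6, 1), 5) = Add(6, 5) = 11)
Mul(n, Add(Pow(Add(-25, Add(Mul(0, -5), 4)), -1), w)) = Mul(11, Add(Pow(Add(-25, Add(Mul(0, -5), 4)), -1), Rational(-1, 22))) = Mul(11, Add(Pow(Add(-25, Add(0, 4)), -1), Rational(-1, 22))) = Mul(11, Add(Pow(Add(-25, 4), -1), Rational(-1, 22))) = Mul(11, Add(Pow(-21, -1), Rational(-1, 22))) = Mul(11, Add(Rational(-1, 21), Rational(-1, 22))) = Mul(11, Rational(-43, 462)) = Rational(-43, 42)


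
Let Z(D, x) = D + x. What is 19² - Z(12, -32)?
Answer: 381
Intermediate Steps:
19² - Z(12, -32) = 19² - (12 - 32) = 361 - 1*(-20) = 361 + 20 = 381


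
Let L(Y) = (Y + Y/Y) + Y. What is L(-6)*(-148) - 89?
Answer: 1539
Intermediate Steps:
L(Y) = 1 + 2*Y (L(Y) = (Y + 1) + Y = (1 + Y) + Y = 1 + 2*Y)
L(-6)*(-148) - 89 = (1 + 2*(-6))*(-148) - 89 = (1 - 12)*(-148) - 89 = -11*(-148) - 89 = 1628 - 89 = 1539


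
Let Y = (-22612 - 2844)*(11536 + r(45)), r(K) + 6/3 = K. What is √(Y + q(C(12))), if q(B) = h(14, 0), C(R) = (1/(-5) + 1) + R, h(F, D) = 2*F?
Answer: 2*I*√73688749 ≈ 17168.0*I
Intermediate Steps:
r(K) = -2 + K
C(R) = ⅘ + R (C(R) = (-⅕ + 1) + R = ⅘ + R)
q(B) = 28 (q(B) = 2*14 = 28)
Y = -294755024 (Y = (-22612 - 2844)*(11536 + (-2 + 45)) = -25456*(11536 + 43) = -25456*11579 = -294755024)
√(Y + q(C(12))) = √(-294755024 + 28) = √(-294754996) = 2*I*√73688749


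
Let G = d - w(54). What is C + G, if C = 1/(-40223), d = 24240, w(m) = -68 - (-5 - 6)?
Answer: 977298230/40223 ≈ 24297.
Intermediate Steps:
w(m) = -57 (w(m) = -68 - 1*(-11) = -68 + 11 = -57)
C = -1/40223 ≈ -2.4861e-5
G = 24297 (G = 24240 - 1*(-57) = 24240 + 57 = 24297)
C + G = -1/40223 + 24297 = 977298230/40223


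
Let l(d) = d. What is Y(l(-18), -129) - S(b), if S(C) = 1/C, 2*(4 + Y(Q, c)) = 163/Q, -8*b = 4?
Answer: -235/36 ≈ -6.5278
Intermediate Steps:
b = -½ (b = -⅛*4 = -½ ≈ -0.50000)
Y(Q, c) = -4 + 163/(2*Q) (Y(Q, c) = -4 + (163/Q)/2 = -4 + 163/(2*Q))
Y(l(-18), -129) - S(b) = (-4 + (163/2)/(-18)) - 1/(-½) = (-4 + (163/2)*(-1/18)) - 1*(-2) = (-4 - 163/36) + 2 = -307/36 + 2 = -235/36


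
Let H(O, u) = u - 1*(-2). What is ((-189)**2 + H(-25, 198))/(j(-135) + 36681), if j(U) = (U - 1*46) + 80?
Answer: 35921/36580 ≈ 0.98199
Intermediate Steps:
H(O, u) = 2 + u (H(O, u) = u + 2 = 2 + u)
j(U) = 34 + U (j(U) = (U - 46) + 80 = (-46 + U) + 80 = 34 + U)
((-189)**2 + H(-25, 198))/(j(-135) + 36681) = ((-189)**2 + (2 + 198))/((34 - 135) + 36681) = (35721 + 200)/(-101 + 36681) = 35921/36580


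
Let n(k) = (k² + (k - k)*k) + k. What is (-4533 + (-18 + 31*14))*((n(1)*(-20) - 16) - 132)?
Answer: 773996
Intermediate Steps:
n(k) = k + k² (n(k) = (k² + 0*k) + k = (k² + 0) + k = k² + k = k + k²)
(-4533 + (-18 + 31*14))*((n(1)*(-20) - 16) - 132) = (-4533 + (-18 + 31*14))*(((1*(1 + 1))*(-20) - 16) - 132) = (-4533 + (-18 + 434))*(((1*2)*(-20) - 16) - 132) = (-4533 + 416)*((2*(-20) - 16) - 132) = -4117*((-40 - 16) - 132) = -4117*(-56 - 132) = -4117*(-188) = 773996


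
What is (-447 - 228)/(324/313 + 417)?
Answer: -14085/8723 ≈ -1.6147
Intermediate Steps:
(-447 - 228)/(324/313 + 417) = -675/(324*(1/313) + 417) = -675/(324/313 + 417) = -675/130845/313 = -675*313/130845 = -14085/8723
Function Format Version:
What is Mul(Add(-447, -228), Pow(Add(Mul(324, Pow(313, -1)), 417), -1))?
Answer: Rational(-14085, 8723) ≈ -1.6147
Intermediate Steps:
Mul(Add(-447, -228), Pow(Add(Mul(324, Pow(313, -1)), 417), -1)) = Mul(-675, Pow(Add(Mul(324, Rational(1, 313)), 417), -1)) = Mul(-675, Pow(Add(Rational(324, 313), 417), -1)) = Mul(-675, Pow(Rational(130845, 313), -1)) = Mul(-675, Rational(313, 130845)) = Rational(-14085, 8723)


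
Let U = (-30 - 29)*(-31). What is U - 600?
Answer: 1229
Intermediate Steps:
U = 1829 (U = -59*(-31) = 1829)
U - 600 = 1829 - 600 = 1229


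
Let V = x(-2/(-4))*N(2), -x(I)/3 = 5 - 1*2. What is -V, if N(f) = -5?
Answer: -45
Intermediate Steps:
x(I) = -9 (x(I) = -3*(5 - 1*2) = -3*(5 - 2) = -3*3 = -9)
V = 45 (V = -9*(-5) = 45)
-V = -1*45 = -45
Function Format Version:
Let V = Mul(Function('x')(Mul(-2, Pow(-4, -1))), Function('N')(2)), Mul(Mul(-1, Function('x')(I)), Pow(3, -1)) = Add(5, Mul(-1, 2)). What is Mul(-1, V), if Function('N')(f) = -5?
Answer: -45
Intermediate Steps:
Function('x')(I) = -9 (Function('x')(I) = Mul(-3, Add(5, Mul(-1, 2))) = Mul(-3, Add(5, -2)) = Mul(-3, 3) = -9)
V = 45 (V = Mul(-9, -5) = 45)
Mul(-1, V) = Mul(-1, 45) = -45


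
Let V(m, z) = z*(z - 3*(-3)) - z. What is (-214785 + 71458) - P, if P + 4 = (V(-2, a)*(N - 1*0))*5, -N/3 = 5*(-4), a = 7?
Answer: -174823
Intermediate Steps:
N = 60 (N = -15*(-4) = -3*(-20) = 60)
V(m, z) = -z + z*(9 + z) (V(m, z) = z*(z + 9) - z = z*(9 + z) - z = -z + z*(9 + z))
P = 31496 (P = -4 + ((7*(8 + 7))*(60 - 1*0))*5 = -4 + ((7*15)*(60 + 0))*5 = -4 + (105*60)*5 = -4 + 6300*5 = -4 + 31500 = 31496)
(-214785 + 71458) - P = (-214785 + 71458) - 1*31496 = -143327 - 31496 = -174823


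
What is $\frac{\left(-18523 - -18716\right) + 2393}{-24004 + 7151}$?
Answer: $- \frac{2586}{16853} \approx -0.15344$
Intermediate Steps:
$\frac{\left(-18523 - -18716\right) + 2393}{-24004 + 7151} = \frac{\left(-18523 + 18716\right) + 2393}{-16853} = \left(193 + 2393\right) \left(- \frac{1}{16853}\right) = 2586 \left(- \frac{1}{16853}\right) = - \frac{2586}{16853}$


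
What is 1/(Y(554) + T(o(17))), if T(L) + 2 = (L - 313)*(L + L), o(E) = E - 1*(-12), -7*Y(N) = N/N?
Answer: -7/115319 ≈ -6.0701e-5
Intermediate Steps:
Y(N) = -1/7 (Y(N) = -N/(7*N) = -1/7*1 = -1/7)
o(E) = 12 + E (o(E) = E + 12 = 12 + E)
T(L) = -2 + 2*L*(-313 + L) (T(L) = -2 + (L - 313)*(L + L) = -2 + (-313 + L)*(2*L) = -2 + 2*L*(-313 + L))
1/(Y(554) + T(o(17))) = 1/(-1/7 + (-2 - 626*(12 + 17) + 2*(12 + 17)**2)) = 1/(-1/7 + (-2 - 626*29 + 2*29**2)) = 1/(-1/7 + (-2 - 18154 + 2*841)) = 1/(-1/7 + (-2 - 18154 + 1682)) = 1/(-1/7 - 16474) = 1/(-115319/7) = -7/115319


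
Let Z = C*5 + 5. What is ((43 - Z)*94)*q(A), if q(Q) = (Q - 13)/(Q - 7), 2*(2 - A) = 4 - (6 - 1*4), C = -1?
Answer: 8084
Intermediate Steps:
A = 1 (A = 2 - (4 - (6 - 1*4))/2 = 2 - (4 - (6 - 4))/2 = 2 - (4 - 1*2)/2 = 2 - (4 - 2)/2 = 2 - ½*2 = 2 - 1 = 1)
q(Q) = (-13 + Q)/(-7 + Q)
Z = 0 (Z = -1*5 + 5 = -5 + 5 = 0)
((43 - Z)*94)*q(A) = ((43 - 1*0)*94)*((-13 + 1)/(-7 + 1)) = ((43 + 0)*94)*(-12/(-6)) = (43*94)*(-⅙*(-12)) = 4042*2 = 8084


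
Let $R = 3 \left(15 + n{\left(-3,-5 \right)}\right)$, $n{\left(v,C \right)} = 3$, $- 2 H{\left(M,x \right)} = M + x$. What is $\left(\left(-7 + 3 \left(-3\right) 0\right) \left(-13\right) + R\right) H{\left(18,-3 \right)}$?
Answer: $- \frac{2175}{2} \approx -1087.5$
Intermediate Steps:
$H{\left(M,x \right)} = - \frac{M}{2} - \frac{x}{2}$ ($H{\left(M,x \right)} = - \frac{M + x}{2} = - \frac{M}{2} - \frac{x}{2}$)
$R = 54$ ($R = 3 \left(15 + 3\right) = 3 \cdot 18 = 54$)
$\left(\left(-7 + 3 \left(-3\right) 0\right) \left(-13\right) + R\right) H{\left(18,-3 \right)} = \left(\left(-7 + 3 \left(-3\right) 0\right) \left(-13\right) + 54\right) \left(\left(- \frac{1}{2}\right) 18 - - \frac{3}{2}\right) = \left(\left(-7 - 0\right) \left(-13\right) + 54\right) \left(-9 + \frac{3}{2}\right) = \left(\left(-7 + 0\right) \left(-13\right) + 54\right) \left(- \frac{15}{2}\right) = \left(\left(-7\right) \left(-13\right) + 54\right) \left(- \frac{15}{2}\right) = \left(91 + 54\right) \left(- \frac{15}{2}\right) = 145 \left(- \frac{15}{2}\right) = - \frac{2175}{2}$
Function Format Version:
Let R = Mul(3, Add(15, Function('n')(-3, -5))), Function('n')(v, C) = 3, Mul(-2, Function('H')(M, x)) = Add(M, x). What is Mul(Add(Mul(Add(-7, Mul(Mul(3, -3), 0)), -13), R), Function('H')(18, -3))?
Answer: Rational(-2175, 2) ≈ -1087.5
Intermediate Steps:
Function('H')(M, x) = Add(Mul(Rational(-1, 2), M), Mul(Rational(-1, 2), x)) (Function('H')(M, x) = Mul(Rational(-1, 2), Add(M, x)) = Add(Mul(Rational(-1, 2), M), Mul(Rational(-1, 2), x)))
R = 54 (R = Mul(3, Add(15, 3)) = Mul(3, 18) = 54)
Mul(Add(Mul(Add(-7, Mul(Mul(3, -3), 0)), -13), R), Function('H')(18, -3)) = Mul(Add(Mul(Add(-7, Mul(Mul(3, -3), 0)), -13), 54), Add(Mul(Rational(-1, 2), 18), Mul(Rational(-1, 2), -3))) = Mul(Add(Mul(Add(-7, Mul(-9, 0)), -13), 54), Add(-9, Rational(3, 2))) = Mul(Add(Mul(Add(-7, 0), -13), 54), Rational(-15, 2)) = Mul(Add(Mul(-7, -13), 54), Rational(-15, 2)) = Mul(Add(91, 54), Rational(-15, 2)) = Mul(145, Rational(-15, 2)) = Rational(-2175, 2)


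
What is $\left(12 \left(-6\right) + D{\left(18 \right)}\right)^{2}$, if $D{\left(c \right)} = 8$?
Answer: $4096$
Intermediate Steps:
$\left(12 \left(-6\right) + D{\left(18 \right)}\right)^{2} = \left(12 \left(-6\right) + 8\right)^{2} = \left(-72 + 8\right)^{2} = \left(-64\right)^{2} = 4096$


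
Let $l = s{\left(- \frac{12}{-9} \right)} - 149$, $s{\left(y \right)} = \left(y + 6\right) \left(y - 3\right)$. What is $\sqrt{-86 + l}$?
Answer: $\frac{5 i \sqrt{89}}{3} \approx 15.723 i$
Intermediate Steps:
$s{\left(y \right)} = \left(-3 + y\right) \left(6 + y\right)$ ($s{\left(y \right)} = \left(6 + y\right) \left(-3 + y\right) = \left(-3 + y\right) \left(6 + y\right)$)
$l = - \frac{1451}{9}$ ($l = \left(-18 + \left(- \frac{12}{-9}\right)^{2} + 3 \left(- \frac{12}{-9}\right)\right) - 149 = \left(-18 + \left(\left(-12\right) \left(- \frac{1}{9}\right)\right)^{2} + 3 \left(\left(-12\right) \left(- \frac{1}{9}\right)\right)\right) - 149 = \left(-18 + \left(\frac{4}{3}\right)^{2} + 3 \cdot \frac{4}{3}\right) - 149 = \left(-18 + \frac{16}{9} + 4\right) - 149 = - \frac{110}{9} - 149 = - \frac{1451}{9} \approx -161.22$)
$\sqrt{-86 + l} = \sqrt{-86 - \frac{1451}{9}} = \sqrt{- \frac{2225}{9}} = \frac{5 i \sqrt{89}}{3}$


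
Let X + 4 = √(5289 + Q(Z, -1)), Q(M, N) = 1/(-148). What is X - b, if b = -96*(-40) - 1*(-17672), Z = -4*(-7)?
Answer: -21516 + √28962527/74 ≈ -21443.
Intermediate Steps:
Z = 28
Q(M, N) = -1/148
X = -4 + √28962527/74 (X = -4 + √(5289 - 1/148) = -4 + √(782771/148) = -4 + √28962527/74 ≈ 68.725)
b = 21512 (b = 3840 + 17672 = 21512)
X - b = (-4 + √28962527/74) - 1*21512 = (-4 + √28962527/74) - 21512 = -21516 + √28962527/74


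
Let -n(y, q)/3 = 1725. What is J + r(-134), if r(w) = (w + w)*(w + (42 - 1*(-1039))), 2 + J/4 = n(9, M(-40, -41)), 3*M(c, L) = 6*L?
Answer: -274504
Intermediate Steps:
M(c, L) = 2*L (M(c, L) = (6*L)/3 = 2*L)
n(y, q) = -5175 (n(y, q) = -3*1725 = -5175)
J = -20708 (J = -8 + 4*(-5175) = -8 - 20700 = -20708)
r(w) = 2*w*(1081 + w) (r(w) = (2*w)*(w + (42 + 1039)) = (2*w)*(w + 1081) = (2*w)*(1081 + w) = 2*w*(1081 + w))
J + r(-134) = -20708 + 2*(-134)*(1081 - 134) = -20708 + 2*(-134)*947 = -20708 - 253796 = -274504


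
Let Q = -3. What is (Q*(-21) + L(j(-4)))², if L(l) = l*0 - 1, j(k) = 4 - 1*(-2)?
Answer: 3844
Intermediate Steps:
j(k) = 6 (j(k) = 4 + 2 = 6)
L(l) = -1 (L(l) = 0 - 1 = -1)
(Q*(-21) + L(j(-4)))² = (-3*(-21) - 1)² = (63 - 1)² = 62² = 3844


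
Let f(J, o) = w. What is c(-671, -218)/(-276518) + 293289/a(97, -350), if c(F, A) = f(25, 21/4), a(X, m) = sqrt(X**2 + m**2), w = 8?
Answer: -4/138259 + 293289*sqrt(131909)/131909 ≈ 807.53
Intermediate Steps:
f(J, o) = 8
c(F, A) = 8
c(-671, -218)/(-276518) + 293289/a(97, -350) = 8/(-276518) + 293289/(sqrt(97**2 + (-350)**2)) = 8*(-1/276518) + 293289/(sqrt(9409 + 122500)) = -4/138259 + 293289/(sqrt(131909)) = -4/138259 + 293289*(sqrt(131909)/131909) = -4/138259 + 293289*sqrt(131909)/131909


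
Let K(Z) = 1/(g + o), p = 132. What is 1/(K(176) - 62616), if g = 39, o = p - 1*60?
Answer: -111/6950375 ≈ -1.5970e-5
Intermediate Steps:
o = 72 (o = 132 - 1*60 = 132 - 60 = 72)
K(Z) = 1/111 (K(Z) = 1/(39 + 72) = 1/111)
1/(K(176) - 62616) = 1/(1/111 - 62616) = 1/(-6950375/111) = -111/6950375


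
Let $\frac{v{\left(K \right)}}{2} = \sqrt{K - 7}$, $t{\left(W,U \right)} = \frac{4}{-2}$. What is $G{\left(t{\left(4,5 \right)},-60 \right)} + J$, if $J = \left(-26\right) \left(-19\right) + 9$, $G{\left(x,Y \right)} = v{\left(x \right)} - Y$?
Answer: $563 + 6 i \approx 563.0 + 6.0 i$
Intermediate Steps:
$t{\left(W,U \right)} = -2$ ($t{\left(W,U \right)} = 4 \left(- \frac{1}{2}\right) = -2$)
$v{\left(K \right)} = 2 \sqrt{-7 + K}$ ($v{\left(K \right)} = 2 \sqrt{K - 7} = 2 \sqrt{-7 + K}$)
$G{\left(x,Y \right)} = - Y + 2 \sqrt{-7 + x}$ ($G{\left(x,Y \right)} = 2 \sqrt{-7 + x} - Y = - Y + 2 \sqrt{-7 + x}$)
$J = 503$ ($J = 494 + 9 = 503$)
$G{\left(t{\left(4,5 \right)},-60 \right)} + J = \left(\left(-1\right) \left(-60\right) + 2 \sqrt{-7 - 2}\right) + 503 = \left(60 + 2 \sqrt{-9}\right) + 503 = \left(60 + 2 \cdot 3 i\right) + 503 = \left(60 + 6 i\right) + 503 = 563 + 6 i$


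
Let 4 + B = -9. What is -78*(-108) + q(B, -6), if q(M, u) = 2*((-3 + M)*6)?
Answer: 8232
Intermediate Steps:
B = -13 (B = -4 - 9 = -13)
q(M, u) = -36 + 12*M (q(M, u) = 2*(-18 + 6*M) = -36 + 12*M)
-78*(-108) + q(B, -6) = -78*(-108) + (-36 + 12*(-13)) = 8424 + (-36 - 156) = 8424 - 192 = 8232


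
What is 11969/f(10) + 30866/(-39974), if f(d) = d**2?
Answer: 939451/7900 ≈ 118.92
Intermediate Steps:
11969/f(10) + 30866/(-39974) = 11969/(10**2) + 30866/(-39974) = 11969/100 + 30866*(-1/39974) = 11969*(1/100) - 61/79 = 11969/100 - 61/79 = 939451/7900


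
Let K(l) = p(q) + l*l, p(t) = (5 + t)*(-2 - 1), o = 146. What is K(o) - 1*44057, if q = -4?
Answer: -22744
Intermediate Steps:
p(t) = -15 - 3*t (p(t) = (5 + t)*(-3) = -15 - 3*t)
K(l) = -3 + l**2 (K(l) = (-15 - 3*(-4)) + l*l = (-15 + 12) + l**2 = -3 + l**2)
K(o) - 1*44057 = (-3 + 146**2) - 1*44057 = (-3 + 21316) - 44057 = 21313 - 44057 = -22744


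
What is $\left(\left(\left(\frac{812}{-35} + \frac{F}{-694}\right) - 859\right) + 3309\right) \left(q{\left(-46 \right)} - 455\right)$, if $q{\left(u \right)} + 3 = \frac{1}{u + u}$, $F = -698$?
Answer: $- \frac{7717012317}{6940} \approx -1.112 \cdot 10^{6}$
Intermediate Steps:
$q{\left(u \right)} = -3 + \frac{1}{2 u}$ ($q{\left(u \right)} = -3 + \frac{1}{u + u} = -3 + \frac{1}{2 u}$)
$\left(\left(\left(\frac{812}{-35} + \frac{F}{-694}\right) - 859\right) + 3309\right) \left(q{\left(-46 \right)} - 455\right) = \left(\left(\left(\frac{812}{-35} - \frac{698}{-694}\right) - 859\right) + 3309\right) \left(\left(-3 + \frac{1}{2 \left(-46\right)}\right) - 455\right) = \left(\left(\left(812 \left(- \frac{1}{35}\right) - - \frac{349}{347}\right) - 859\right) + 3309\right) \left(\left(-3 + \frac{1}{2} \left(- \frac{1}{46}\right)\right) - 455\right) = \left(\left(\left(- \frac{116}{5} + \frac{349}{347}\right) - 859\right) + 3309\right) \left(\left(-3 - \frac{1}{92}\right) - 455\right) = \left(\left(- \frac{38507}{1735} - 859\right) + 3309\right) \left(- \frac{277}{92} - 455\right) = \left(- \frac{1528872}{1735} + 3309\right) \left(- \frac{42137}{92}\right) = \frac{4212243}{1735} \left(- \frac{42137}{92}\right) = - \frac{7717012317}{6940}$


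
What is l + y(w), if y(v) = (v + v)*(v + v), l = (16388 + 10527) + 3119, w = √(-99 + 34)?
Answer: 29774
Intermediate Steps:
w = I*√65 (w = √(-65) = I*√65 ≈ 8.0623*I)
l = 30034 (l = 26915 + 3119 = 30034)
y(v) = 4*v² (y(v) = (2*v)*(2*v) = 4*v²)
l + y(w) = 30034 + 4*(I*√65)² = 30034 + 4*(-65) = 30034 - 260 = 29774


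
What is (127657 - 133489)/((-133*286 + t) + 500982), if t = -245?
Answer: -216/17137 ≈ -0.012604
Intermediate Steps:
(127657 - 133489)/((-133*286 + t) + 500982) = (127657 - 133489)/((-133*286 - 245) + 500982) = -5832/((-38038 - 245) + 500982) = -5832/(-38283 + 500982) = -5832/462699 = -5832*1/462699 = -216/17137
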